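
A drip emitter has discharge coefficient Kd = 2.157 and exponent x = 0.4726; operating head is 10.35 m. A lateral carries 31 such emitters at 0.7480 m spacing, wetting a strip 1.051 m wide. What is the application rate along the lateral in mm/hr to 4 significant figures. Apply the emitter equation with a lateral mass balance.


Approach: apply the emitter equation with a lateral mass balance, q = Kd*h^x; Q = n*q; rate = Q/(n*spacing*width).
Step 1 — single emitter flow (q = Kd*h^x):
  q = 2.157 * 10.35^0.4726 = 6.50895 L/hr
Step 2 — total lateral flow: Q = 31 * 6.50895 = 201.777 L/hr
Step 3 — wetted area: A = 31 * 0.7480 * 1.051 = 24.3706 m^2
Step 4 — application rate: Q/A = 201.777/24.3706 = 8.280 mm/hr
Therefore the application rate along the lateral = 8.280 mm/hr.


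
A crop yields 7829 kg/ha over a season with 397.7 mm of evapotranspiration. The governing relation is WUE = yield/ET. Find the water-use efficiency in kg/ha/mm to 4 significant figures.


WUE = 7829 / 397.7 = 19.69 kg/ha/mm
Therefore the water-use efficiency = 19.69 kg/ha/mm.


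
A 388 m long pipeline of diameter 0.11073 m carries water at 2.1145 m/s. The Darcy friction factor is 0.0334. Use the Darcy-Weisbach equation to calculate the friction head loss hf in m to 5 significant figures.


Approach: apply the Darcy-Weisbach equation, hf = f*(L/D)*(v^2/(2g)).
hf = 0.0334 * (388/0.11073) * (2.1145^2 / (2*9.81))
hf = 26.670 m
Therefore the friction head loss hf = 26.670 m.


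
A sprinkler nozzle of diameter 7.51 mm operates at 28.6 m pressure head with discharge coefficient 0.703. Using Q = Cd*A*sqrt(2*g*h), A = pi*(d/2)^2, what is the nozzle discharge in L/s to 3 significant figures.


A = pi*(7.51e-3/2)^2 = 4.4297e-05 m^2
Q = 0.703 * 4.4297e-05 * sqrt(2*9.81*28.6) * 1000 = 0.738 L/s
Therefore the nozzle discharge = 0.738 L/s.


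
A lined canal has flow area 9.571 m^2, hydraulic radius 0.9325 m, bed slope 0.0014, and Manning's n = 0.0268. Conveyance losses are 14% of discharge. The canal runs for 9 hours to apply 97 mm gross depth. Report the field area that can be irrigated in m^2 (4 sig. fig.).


Approach: apply Manning's equation with a conveyance and depth budget, Q = (1/n)*A*R^(2/3)*S^(1/2); Q_field = Q*(1-loss); Area = Q_field*t/(d/1000).
Step 1 — canal discharge (Manning's equation):
  Q = (1/0.0268) * 9.571 * 0.9325^(2/3) * 0.0014^(1/2) = 12.7542 m^3/s
Step 2 — delivered flow: Q_field = 12.7542*(1 - 14/100) = 10.9686 m^3/s
Step 3 — volume delivered: V = 10.9686 * 9*3600 = 355382 m^3
Step 4 — area served: A = V / (depth/1000) = 355382 / 0.097 = 3664000 m^2
Therefore the field area that can be irrigated = 3664000 m^2.


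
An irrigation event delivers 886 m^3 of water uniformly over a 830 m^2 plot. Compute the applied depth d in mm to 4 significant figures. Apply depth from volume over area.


Approach: apply depth from volume over area, d = (V/A)*1000.
d = (886 / 830) * 1000 = 1067 mm
Therefore the applied depth d = 1067 mm.


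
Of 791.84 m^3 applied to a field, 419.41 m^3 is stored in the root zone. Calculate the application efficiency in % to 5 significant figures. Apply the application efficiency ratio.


Approach: apply the application efficiency ratio, Ea = (stored/applied)*100.
Ea = (419.41/791.84)*100 = 52.967 %
Therefore the application efficiency = 52.967 %.


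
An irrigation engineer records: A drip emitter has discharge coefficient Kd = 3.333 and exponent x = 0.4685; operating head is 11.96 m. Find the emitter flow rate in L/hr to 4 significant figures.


Approach: apply the emitter characteristic equation, q = Kd * h^x.
q = 3.333 * 11.96^0.4685 = 10.66 L/hr
Therefore the emitter flow rate = 10.66 L/hr.


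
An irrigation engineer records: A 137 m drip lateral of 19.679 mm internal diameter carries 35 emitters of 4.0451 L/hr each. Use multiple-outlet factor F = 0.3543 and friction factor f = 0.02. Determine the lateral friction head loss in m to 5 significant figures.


Approach: apply Darcy-Weisbach with the multiple-outlet F-factor, Q = n*q/(3600*1000) m^3/s; v = Q/A; hf = F*f*(L/D)*(v^2/(2g)).
Q = 35*4.0451/(3600*1000) = 3.932736e-05 m^3/s
A = pi*(19.679e-3/2)^2 = 3.041557e-04 m^2, so v = Q/A = 0.1293001 m/s
hf = 0.3543*0.02*(137/0.019679)*(0.1293001^2/(2*9.81)) = 0.042036 m
Therefore the lateral friction head loss = 0.042036 m.


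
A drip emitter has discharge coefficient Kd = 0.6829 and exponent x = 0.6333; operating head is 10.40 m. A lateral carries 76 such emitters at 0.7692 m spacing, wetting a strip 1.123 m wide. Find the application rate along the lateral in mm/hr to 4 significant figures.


Approach: apply the emitter equation with a lateral mass balance, q = Kd*h^x; Q = n*q; rate = Q/(n*spacing*width).
Step 1 — single emitter flow (q = Kd*h^x):
  q = 0.6829 * 10.40^0.6333 = 3.00915 L/hr
Step 2 — total lateral flow: Q = 76 * 3.00915 = 228.696 L/hr
Step 3 — wetted area: A = 76 * 0.7692 * 1.123 = 65.6497 m^2
Step 4 — application rate: Q/A = 228.696/65.6497 = 3.484 mm/hr
Therefore the application rate along the lateral = 3.484 mm/hr.


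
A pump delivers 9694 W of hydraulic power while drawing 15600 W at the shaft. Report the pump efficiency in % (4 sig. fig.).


Approach: apply the efficiency ratio, eta = (P_out/P_in)*100.
eta = (9694 / 15600) * 100 = 62.14 %
Therefore the pump efficiency = 62.14 %.


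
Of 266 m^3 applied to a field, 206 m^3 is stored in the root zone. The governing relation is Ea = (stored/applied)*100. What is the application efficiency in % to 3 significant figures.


Ea = (206/266)*100 = 77.4 %
Therefore the application efficiency = 77.4 %.


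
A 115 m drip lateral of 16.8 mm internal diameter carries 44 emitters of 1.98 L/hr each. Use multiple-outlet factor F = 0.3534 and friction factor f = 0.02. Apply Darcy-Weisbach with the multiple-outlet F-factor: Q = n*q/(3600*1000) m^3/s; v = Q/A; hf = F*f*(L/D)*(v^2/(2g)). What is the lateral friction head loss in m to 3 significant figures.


Q = 44*1.98/(3600*1000) = 2.4200e-05 m^3/s
A = pi*(16.8e-3/2)^2 = 2.2167e-04 m^2, so v = Q/A = 0.10917 m/s
hf = 0.3534*0.02*(115/0.0168)*(0.10917^2/(2*9.81)) = 0.0294 m
Therefore the lateral friction head loss = 0.0294 m.


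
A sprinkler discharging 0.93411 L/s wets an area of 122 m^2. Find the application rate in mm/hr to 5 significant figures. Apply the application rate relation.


Approach: apply the application rate relation, rate = (Q/A)*3600.
rate = (0.93411 / 122) * 3600 = 27.564 mm/hr
Therefore the application rate = 27.564 mm/hr.


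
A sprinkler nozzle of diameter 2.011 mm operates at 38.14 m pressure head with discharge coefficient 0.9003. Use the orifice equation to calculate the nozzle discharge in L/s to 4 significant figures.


Approach: apply the orifice equation, Q = Cd*A*sqrt(2*g*h), A = pi*(d/2)^2.
A = pi*(2.011e-3/2)^2 = 3.17625e-06 m^2
Q = 0.9003 * 3.17625e-06 * sqrt(2*9.81*38.14) * 1000 = 0.07822 L/s
Therefore the nozzle discharge = 0.07822 L/s.


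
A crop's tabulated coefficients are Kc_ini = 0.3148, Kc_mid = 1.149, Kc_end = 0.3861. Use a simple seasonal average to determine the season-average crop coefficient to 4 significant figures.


Approach: apply a simple seasonal average, Kc_avg = (Kc_ini + Kc_mid + Kc_end)/3.
Kc_avg = (0.3148 + 1.149 + 0.3861)/3 = 0.6166
Therefore the season-average crop coefficient = 0.6166.


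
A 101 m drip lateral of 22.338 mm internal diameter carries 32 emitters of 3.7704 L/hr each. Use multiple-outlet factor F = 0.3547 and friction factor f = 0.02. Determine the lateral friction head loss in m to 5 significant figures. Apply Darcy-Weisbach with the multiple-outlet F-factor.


Approach: apply Darcy-Weisbach with the multiple-outlet F-factor, Q = n*q/(3600*1000) m^3/s; v = Q/A; hf = F*f*(L/D)*(v^2/(2g)).
Q = 32*3.7704/(3600*1000) = 3.351467e-05 m^3/s
A = pi*(22.338e-3/2)^2 = 3.919029e-04 m^2, so v = Q/A = 0.08551779 m/s
hf = 0.3547*0.02*(101/0.022338)*(0.08551779^2/(2*9.81)) = 0.011956 m
Therefore the lateral friction head loss = 0.011956 m.


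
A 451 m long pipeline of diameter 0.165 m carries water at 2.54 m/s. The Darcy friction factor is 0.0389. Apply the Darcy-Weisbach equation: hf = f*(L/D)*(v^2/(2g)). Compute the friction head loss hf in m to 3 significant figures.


hf = 0.0389 * (451/0.165) * (2.54^2 / (2*9.81))
hf = 35.0 m
Therefore the friction head loss hf = 35.0 m.


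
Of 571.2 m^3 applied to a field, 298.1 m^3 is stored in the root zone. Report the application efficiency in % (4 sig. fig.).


Approach: apply the application efficiency ratio, Ea = (stored/applied)*100.
Ea = (298.1/571.2)*100 = 52.19 %
Therefore the application efficiency = 52.19 %.


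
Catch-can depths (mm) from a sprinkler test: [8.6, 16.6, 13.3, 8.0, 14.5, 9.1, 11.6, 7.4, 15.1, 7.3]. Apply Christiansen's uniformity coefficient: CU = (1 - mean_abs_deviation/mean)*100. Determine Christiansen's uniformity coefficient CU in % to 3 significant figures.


mean = 11.150 mm
mean |d_i - mean| = 3.0700 mm
CU = (1 - 3.0700/11.150)*100 = 72.5 %
Therefore Christiansen's uniformity coefficient CU = 72.5 %.


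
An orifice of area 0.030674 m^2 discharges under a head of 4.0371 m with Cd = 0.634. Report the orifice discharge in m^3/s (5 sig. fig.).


Approach: apply the orifice equation, Q = Cd*A*sqrt(2*g*h).
Q = 0.634 * 0.030674 * sqrt(2*9.81*4.0371) = 0.17308 m^3/s
Therefore the orifice discharge = 0.17308 m^3/s.


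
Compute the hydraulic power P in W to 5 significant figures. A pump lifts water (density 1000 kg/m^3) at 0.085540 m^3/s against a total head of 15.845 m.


Approach: apply the hydraulic power relation, P = rho*g*Q*H.
P = 1000 * 9.81 * 0.085540 * 15.845 = 13296 W
Therefore the hydraulic power P = 13296 W.


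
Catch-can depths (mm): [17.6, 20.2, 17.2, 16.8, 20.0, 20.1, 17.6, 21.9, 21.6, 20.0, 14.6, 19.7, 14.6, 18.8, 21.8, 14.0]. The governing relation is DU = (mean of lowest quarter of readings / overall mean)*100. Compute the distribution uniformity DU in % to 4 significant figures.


sorted lowest 4 of 16: [14.0, 14.6, 14.6, 16.8] -> mean = 15.0000 mm
overall mean = 18.5312 mm
DU = (15.0000/18.5312)*100 = 80.94 %
Therefore the distribution uniformity DU = 80.94 %.


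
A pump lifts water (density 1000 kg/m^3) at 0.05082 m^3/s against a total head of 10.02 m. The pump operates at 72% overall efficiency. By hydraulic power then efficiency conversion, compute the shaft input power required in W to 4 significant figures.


Approach: apply hydraulic power then efficiency conversion, P = rho*g*Q*H; P_in = P/eta.
Step 1 — hydraulic power (P = rho*g*Q*H):
  P = 1000 * 9.81 * 0.05082 * 10.02 = 4995.41 W
Step 2 — input power: P_in = P/eta = 4995.41 / 0.72 = 6938 W
Therefore the shaft input power required = 6938 W.


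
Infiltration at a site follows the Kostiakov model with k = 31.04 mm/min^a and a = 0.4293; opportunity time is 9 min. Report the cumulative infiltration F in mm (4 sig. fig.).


Approach: apply the Kostiakov infiltration equation, F = k*t^a.
F = 31.04 * 9^0.4293 = 79.72 mm
Therefore the cumulative infiltration F = 79.72 mm.


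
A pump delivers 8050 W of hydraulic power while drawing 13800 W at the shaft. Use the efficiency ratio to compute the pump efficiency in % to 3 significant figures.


Approach: apply the efficiency ratio, eta = (P_out/P_in)*100.
eta = (8050 / 13800) * 100 = 58.3 %
Therefore the pump efficiency = 58.3 %.


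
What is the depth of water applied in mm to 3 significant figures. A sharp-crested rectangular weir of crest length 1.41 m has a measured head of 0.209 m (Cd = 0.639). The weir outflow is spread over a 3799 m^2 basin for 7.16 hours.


Approach: apply the rectangular weir equation with a volume-to-depth conversion, Q = (2/3)*Cd*L*sqrt(2g)*H^1.5; d = Q*t/A * 1000.
Step 1 — weir discharge:
  Q = (2/3)*0.639*1.41*sqrt(2*9.81)*0.209^1.5 = 0.25421 m^3/s
Step 2 — volume: V = 0.25421 * 7.16*3600 = 6552.6 m^3
Step 3 — depth: d = V/A * 1000 = 6552.6/3799 * 1000 = 1720 mm
Therefore the depth of water applied = 1720 mm.


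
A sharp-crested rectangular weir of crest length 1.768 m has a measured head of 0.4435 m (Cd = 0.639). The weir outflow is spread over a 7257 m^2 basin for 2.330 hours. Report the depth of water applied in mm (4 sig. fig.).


Approach: apply the rectangular weir equation with a volume-to-depth conversion, Q = (2/3)*Cd*L*sqrt(2g)*H^1.5; d = Q*t/A * 1000.
Step 1 — weir discharge:
  Q = (2/3)*0.639*1.768*sqrt(2*9.81)*0.4435^1.5 = 0.985330 m^3/s
Step 2 — volume: V = 0.985330 * 2.330*3600 = 8264.95 m^3
Step 3 — depth: d = V/A * 1000 = 8264.95/7257 * 1000 = 1139 mm
Therefore the depth of water applied = 1139 mm.


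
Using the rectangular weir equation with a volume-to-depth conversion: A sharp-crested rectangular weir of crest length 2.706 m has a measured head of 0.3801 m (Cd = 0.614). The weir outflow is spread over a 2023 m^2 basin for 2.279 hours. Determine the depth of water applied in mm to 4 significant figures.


Approach: apply the rectangular weir equation with a volume-to-depth conversion, Q = (2/3)*Cd*L*sqrt(2g)*H^1.5; d = Q*t/A * 1000.
Step 1 — weir discharge:
  Q = (2/3)*0.614*2.706*sqrt(2*9.81)*0.3801^1.5 = 1.14974 m^3/s
Step 2 — volume: V = 1.14974 * 2.279*3600 = 9432.96 m^3
Step 3 — depth: d = V/A * 1000 = 9432.96/2023 * 1000 = 4663 mm
Therefore the depth of water applied = 4663 mm.


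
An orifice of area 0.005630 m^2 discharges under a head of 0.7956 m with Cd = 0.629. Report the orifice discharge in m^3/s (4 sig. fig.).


Approach: apply the orifice equation, Q = Cd*A*sqrt(2*g*h).
Q = 0.629 * 0.005630 * sqrt(2*9.81*0.7956) = 0.01399 m^3/s
Therefore the orifice discharge = 0.01399 m^3/s.


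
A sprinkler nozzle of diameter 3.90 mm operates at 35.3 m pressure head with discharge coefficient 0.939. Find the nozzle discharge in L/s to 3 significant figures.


Approach: apply the orifice equation, Q = Cd*A*sqrt(2*g*h), A = pi*(d/2)^2.
A = pi*(3.90e-3/2)^2 = 1.1946e-05 m^2
Q = 0.939 * 1.1946e-05 * sqrt(2*9.81*35.3) * 1000 = 0.295 L/s
Therefore the nozzle discharge = 0.295 L/s.


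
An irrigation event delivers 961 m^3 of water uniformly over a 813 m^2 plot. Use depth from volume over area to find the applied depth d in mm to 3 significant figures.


Approach: apply depth from volume over area, d = (V/A)*1000.
d = (961 / 813) * 1000 = 1180 mm
Therefore the applied depth d = 1180 mm.


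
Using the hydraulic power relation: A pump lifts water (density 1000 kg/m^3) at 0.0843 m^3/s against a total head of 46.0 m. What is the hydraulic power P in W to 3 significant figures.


Approach: apply the hydraulic power relation, P = rho*g*Q*H.
P = 1000 * 9.81 * 0.0843 * 46.0 = 38000 W
Therefore the hydraulic power P = 38000 W.


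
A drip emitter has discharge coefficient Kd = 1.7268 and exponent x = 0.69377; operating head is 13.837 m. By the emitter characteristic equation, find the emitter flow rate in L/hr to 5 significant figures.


Approach: apply the emitter characteristic equation, q = Kd * h^x.
q = 1.7268 * 13.837^0.69377 = 10.687 L/hr
Therefore the emitter flow rate = 10.687 L/hr.


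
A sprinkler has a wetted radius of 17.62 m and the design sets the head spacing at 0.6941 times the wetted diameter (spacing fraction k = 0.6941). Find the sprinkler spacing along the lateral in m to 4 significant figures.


Approach: apply the sprinkler spacing rule (spacing as a fraction of wetted diameter), S = k*(2*R).
S = 0.6941 * (2 * 17.62) = 24.46 m
Therefore the sprinkler spacing along the lateral = 24.46 m.


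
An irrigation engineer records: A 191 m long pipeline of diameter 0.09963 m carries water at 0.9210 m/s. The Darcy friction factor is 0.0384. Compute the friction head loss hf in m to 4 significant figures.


Approach: apply the Darcy-Weisbach equation, hf = f*(L/D)*(v^2/(2g)).
hf = 0.0384 * (191/0.09963) * (0.9210^2 / (2*9.81))
hf = 3.183 m
Therefore the friction head loss hf = 3.183 m.


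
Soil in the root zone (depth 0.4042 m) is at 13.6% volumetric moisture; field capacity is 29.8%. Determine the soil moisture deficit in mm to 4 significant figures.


Approach: apply the soil moisture deficit relation, SMD = (FC - theta)/100 * depth * 1000.
SMD = (29.8 - 13.6)/100 * 0.4042 * 1000 = 65.48 mm
Therefore the soil moisture deficit = 65.48 mm.


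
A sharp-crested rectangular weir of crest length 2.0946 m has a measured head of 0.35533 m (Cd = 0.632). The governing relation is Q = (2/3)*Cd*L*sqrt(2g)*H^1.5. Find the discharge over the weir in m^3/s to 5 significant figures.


Q = (2/3)*0.632*2.0946*sqrt(2*9.81)*0.35533^1.5 = 0.82799 m^3/s
Therefore the discharge over the weir = 0.82799 m^3/s.


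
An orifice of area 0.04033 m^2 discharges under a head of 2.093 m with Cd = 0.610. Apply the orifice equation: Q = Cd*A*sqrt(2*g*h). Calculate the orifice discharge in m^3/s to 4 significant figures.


Q = 0.610 * 0.04033 * sqrt(2*9.81*2.093) = 0.1576 m^3/s
Therefore the orifice discharge = 0.1576 m^3/s.


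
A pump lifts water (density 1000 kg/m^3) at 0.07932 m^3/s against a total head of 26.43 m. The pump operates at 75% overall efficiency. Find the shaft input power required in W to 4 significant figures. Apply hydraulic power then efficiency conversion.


Approach: apply hydraulic power then efficiency conversion, P = rho*g*Q*H; P_in = P/eta.
Step 1 — hydraulic power (P = rho*g*Q*H):
  P = 1000 * 9.81 * 0.07932 * 26.43 = 20566.0 W
Step 2 — input power: P_in = P/eta = 20566.0 / 0.75 = 27420 W
Therefore the shaft input power required = 27420 W.


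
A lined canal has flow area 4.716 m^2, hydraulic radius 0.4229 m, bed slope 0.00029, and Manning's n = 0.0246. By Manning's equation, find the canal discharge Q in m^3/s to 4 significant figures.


Approach: apply Manning's equation, Q = (1/n)*A*R^(2/3)*S^(1/2).
Q = (1/0.0246) * 4.716 * 0.4229^(2/3) * 0.00029^(1/2) = 1.839 m^3/s
Therefore the canal discharge Q = 1.839 m^3/s.


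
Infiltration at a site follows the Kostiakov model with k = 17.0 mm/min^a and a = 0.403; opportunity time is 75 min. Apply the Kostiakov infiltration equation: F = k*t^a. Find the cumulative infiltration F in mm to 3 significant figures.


F = 17.0 * 75^0.403 = 96.8 mm
Therefore the cumulative infiltration F = 96.8 mm.


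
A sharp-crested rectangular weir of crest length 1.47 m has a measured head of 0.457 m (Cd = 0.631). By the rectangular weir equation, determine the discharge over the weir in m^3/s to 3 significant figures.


Approach: apply the rectangular weir equation, Q = (2/3)*Cd*L*sqrt(2g)*H^1.5.
Q = (2/3)*0.631*1.47*sqrt(2*9.81)*0.457^1.5 = 0.846 m^3/s
Therefore the discharge over the weir = 0.846 m^3/s.


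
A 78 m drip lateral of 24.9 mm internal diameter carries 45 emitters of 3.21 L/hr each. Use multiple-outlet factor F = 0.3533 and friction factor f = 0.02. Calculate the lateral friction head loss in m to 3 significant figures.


Approach: apply Darcy-Weisbach with the multiple-outlet F-factor, Q = n*q/(3600*1000) m^3/s; v = Q/A; hf = F*f*(L/D)*(v^2/(2g)).
Q = 45*3.21/(3600*1000) = 4.0125e-05 m^3/s
A = pi*(24.9e-3/2)^2 = 4.8695e-04 m^2, so v = Q/A = 0.082400 m/s
hf = 0.3533*0.02*(78/0.0249)*(0.082400^2/(2*9.81)) = 0.00766 m
Therefore the lateral friction head loss = 0.00766 m.


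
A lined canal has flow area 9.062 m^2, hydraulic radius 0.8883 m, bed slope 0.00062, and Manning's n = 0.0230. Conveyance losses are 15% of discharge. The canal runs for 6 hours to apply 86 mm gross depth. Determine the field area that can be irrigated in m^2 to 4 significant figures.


Approach: apply Manning's equation with a conveyance and depth budget, Q = (1/n)*A*R^(2/3)*S^(1/2); Q_field = Q*(1-loss); Area = Q_field*t/(d/1000).
Step 1 — canal discharge (Manning's equation):
  Q = (1/0.0230) * 9.062 * 0.8883^(2/3) * 0.00062^(1/2) = 9.06564 m^3/s
Step 2 — delivered flow: Q_field = 9.06564*(1 - 15/100) = 7.70579 m^3/s
Step 3 — volume delivered: V = 7.70579 * 6*3600 = 166445 m^3
Step 4 — area served: A = V / (depth/1000) = 166445 / 0.086 = 1935000 m^2
Therefore the field area that can be irrigated = 1935000 m^2.


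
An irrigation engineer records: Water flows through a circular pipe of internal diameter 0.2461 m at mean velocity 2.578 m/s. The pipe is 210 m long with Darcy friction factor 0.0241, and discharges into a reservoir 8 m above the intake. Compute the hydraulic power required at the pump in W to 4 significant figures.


Approach: apply continuity + Darcy-Weisbach + hydraulic power, Q = A*v; hf = f*(L/D)*(v^2/(2g)); H = static + hf; P = rho*g*Q*H.
Step 1 — flow rate (continuity, Q = A*v):
  A = pi*(0.2461/2)^2 = 0.0475678 m^2
  Q = 0.0475678 * 2.578 = 0.122630 m^3/s
Step 2 — friction head loss (Darcy-Weisbach):
  hf = 0.0241 * (210/0.2461) * (2.578^2 / (2*9.81))
  hf = 6.96613 m
Step 3 — total head: H = 8 + 6.96613 = 14.9661 m
Step 4 — hydraulic power (P = rho*g*Q*H):
  P = 1000 * 9.81 * 0.122630 * 14.9661 = 18000 W
Therefore the hydraulic power required at the pump = 18000 W.


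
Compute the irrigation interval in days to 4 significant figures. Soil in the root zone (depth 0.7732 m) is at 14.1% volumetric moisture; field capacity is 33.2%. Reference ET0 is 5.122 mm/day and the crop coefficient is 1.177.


Approach: apply soil-water budget scheduling, SMD = (FC-theta)/100*depth*1000; ETc = ET0*Kc; interval = SMD/ETc.
Step 1 — soil moisture deficit:
  SMD = (33.2 - 14.1)/100 * 0.7732 * 1000 = 147.681 mm
Step 2 — daily crop ET (ETc = ET0*Kc):
  ETc = 5.122 * 1.177 = 6.02859 mm/day
Step 3 — irrigation interval (SMD/ETc):
  interval = 147.681 / 6.02859 = 24.50 days
Therefore the irrigation interval = 24.50 days.


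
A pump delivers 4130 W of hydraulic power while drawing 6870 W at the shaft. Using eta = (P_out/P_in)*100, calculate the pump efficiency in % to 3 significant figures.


eta = (4130 / 6870) * 100 = 60.1 %
Therefore the pump efficiency = 60.1 %.


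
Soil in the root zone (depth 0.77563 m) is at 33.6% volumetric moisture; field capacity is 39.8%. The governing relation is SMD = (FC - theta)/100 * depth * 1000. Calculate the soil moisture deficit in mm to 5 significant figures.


SMD = (39.8 - 33.6)/100 * 0.77563 * 1000 = 48.089 mm
Therefore the soil moisture deficit = 48.089 mm.


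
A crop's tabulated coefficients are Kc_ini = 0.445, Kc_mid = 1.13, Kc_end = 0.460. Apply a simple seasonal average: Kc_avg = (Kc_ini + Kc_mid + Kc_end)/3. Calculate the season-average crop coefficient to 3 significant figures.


Kc_avg = (0.445 + 1.13 + 0.460)/3 = 0.678
Therefore the season-average crop coefficient = 0.678.


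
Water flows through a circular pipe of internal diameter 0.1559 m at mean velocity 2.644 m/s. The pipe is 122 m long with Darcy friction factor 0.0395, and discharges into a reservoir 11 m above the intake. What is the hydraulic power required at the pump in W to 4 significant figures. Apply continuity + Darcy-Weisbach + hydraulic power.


Approach: apply continuity + Darcy-Weisbach + hydraulic power, Q = A*v; hf = f*(L/D)*(v^2/(2g)); H = static + hf; P = rho*g*Q*H.
Step 1 — flow rate (continuity, Q = A*v):
  A = pi*(0.1559/2)^2 = 0.0190890 m^2
  Q = 0.0190890 * 2.644 = 0.0504712 m^3/s
Step 2 — friction head loss (Darcy-Weisbach):
  hf = 0.0395 * (122/0.1559) * (2.644^2 / (2*9.81))
  hf = 11.0137 m
Step 3 — total head: H = 11 + 11.0137 = 22.0137 m
Step 4 — hydraulic power (P = rho*g*Q*H):
  P = 1000 * 9.81 * 0.0504712 * 22.0137 = 10900 W
Therefore the hydraulic power required at the pump = 10900 W.


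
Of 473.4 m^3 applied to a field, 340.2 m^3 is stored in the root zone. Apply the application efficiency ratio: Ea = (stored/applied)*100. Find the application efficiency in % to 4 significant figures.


Ea = (340.2/473.4)*100 = 71.86 %
Therefore the application efficiency = 71.86 %.


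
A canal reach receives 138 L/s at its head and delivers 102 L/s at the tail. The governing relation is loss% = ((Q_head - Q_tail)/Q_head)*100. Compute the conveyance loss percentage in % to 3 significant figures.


loss = ((138 - 102)/138)*100 = 26.1 %
Therefore the conveyance loss percentage = 26.1 %.


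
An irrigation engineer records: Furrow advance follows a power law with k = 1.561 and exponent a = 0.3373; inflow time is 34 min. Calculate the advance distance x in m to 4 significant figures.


Approach: apply the power-law advance function, x = k*t^a.
x = 1.561 * 34^0.3373 = 5.128 m
Therefore the advance distance x = 5.128 m.


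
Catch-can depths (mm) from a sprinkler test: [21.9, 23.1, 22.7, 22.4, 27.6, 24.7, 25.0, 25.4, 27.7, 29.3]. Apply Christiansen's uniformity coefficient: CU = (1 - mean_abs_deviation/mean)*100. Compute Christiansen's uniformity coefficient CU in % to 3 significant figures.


mean = 24.980 mm
mean |d_i - mean| = 2.0200 mm
CU = (1 - 2.0200/24.980)*100 = 91.9 %
Therefore Christiansen's uniformity coefficient CU = 91.9 %.


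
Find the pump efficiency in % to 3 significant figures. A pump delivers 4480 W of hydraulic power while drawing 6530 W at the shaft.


Approach: apply the efficiency ratio, eta = (P_out/P_in)*100.
eta = (4480 / 6530) * 100 = 68.6 %
Therefore the pump efficiency = 68.6 %.


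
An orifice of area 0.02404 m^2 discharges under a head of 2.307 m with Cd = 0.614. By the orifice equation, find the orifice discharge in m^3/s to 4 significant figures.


Approach: apply the orifice equation, Q = Cd*A*sqrt(2*g*h).
Q = 0.614 * 0.02404 * sqrt(2*9.81*2.307) = 0.09931 m^3/s
Therefore the orifice discharge = 0.09931 m^3/s.


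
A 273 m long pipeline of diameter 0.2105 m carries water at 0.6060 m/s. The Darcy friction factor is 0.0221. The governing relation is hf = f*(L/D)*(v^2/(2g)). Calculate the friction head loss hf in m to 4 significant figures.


hf = 0.0221 * (273/0.2105) * (0.6060^2 / (2*9.81))
hf = 0.5365 m
Therefore the friction head loss hf = 0.5365 m.


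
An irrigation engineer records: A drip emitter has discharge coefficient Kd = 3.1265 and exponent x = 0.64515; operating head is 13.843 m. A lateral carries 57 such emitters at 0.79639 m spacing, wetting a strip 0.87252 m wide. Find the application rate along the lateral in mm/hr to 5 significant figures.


Approach: apply the emitter equation with a lateral mass balance, q = Kd*h^x; Q = n*q; rate = Q/(n*spacing*width).
Step 1 — single emitter flow (q = Kd*h^x):
  q = 3.1265 * 13.843^0.64515 = 17.03425 L/hr
Step 2 — total lateral flow: Q = 57 * 17.03425 = 970.9525 L/hr
Step 3 — wetted area: A = 57 * 0.79639 * 0.87252 = 39.60737 m^2
Step 4 — application rate: Q/A = 970.9525/39.60737 = 24.514 mm/hr
Therefore the application rate along the lateral = 24.514 mm/hr.


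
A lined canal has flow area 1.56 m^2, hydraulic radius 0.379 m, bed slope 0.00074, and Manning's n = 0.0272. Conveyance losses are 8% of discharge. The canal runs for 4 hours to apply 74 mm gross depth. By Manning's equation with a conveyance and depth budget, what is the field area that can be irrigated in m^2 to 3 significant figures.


Approach: apply Manning's equation with a conveyance and depth budget, Q = (1/n)*A*R^(2/3)*S^(1/2); Q_field = Q*(1-loss); Area = Q_field*t/(d/1000).
Step 1 — canal discharge (Manning's equation):
  Q = (1/0.0272) * 1.56 * 0.379^(2/3) * 0.00074^(1/2) = 0.81708 m^3/s
Step 2 — delivered flow: Q_field = 0.81708*(1 - 8/100) = 0.75171 m^3/s
Step 3 — volume delivered: V = 0.75171 * 4*3600 = 10825 m^3
Step 4 — area served: A = V / (depth/1000) = 10825 / 0.074 = 146000 m^2
Therefore the field area that can be irrigated = 146000 m^2.


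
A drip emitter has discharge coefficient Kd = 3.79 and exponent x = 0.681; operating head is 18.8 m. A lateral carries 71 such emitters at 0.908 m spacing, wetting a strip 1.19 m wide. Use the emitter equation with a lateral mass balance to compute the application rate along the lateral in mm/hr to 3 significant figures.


Approach: apply the emitter equation with a lateral mass balance, q = Kd*h^x; Q = n*q; rate = Q/(n*spacing*width).
Step 1 — single emitter flow (q = Kd*h^x):
  q = 3.79 * 18.8^0.681 = 27.947 L/hr
Step 2 — total lateral flow: Q = 71 * 27.947 = 1984.3 L/hr
Step 3 — wetted area: A = 71 * 0.908 * 1.19 = 76.717 m^2
Step 4 — application rate: Q/A = 1984.3/76.717 = 25.9 mm/hr
Therefore the application rate along the lateral = 25.9 mm/hr.


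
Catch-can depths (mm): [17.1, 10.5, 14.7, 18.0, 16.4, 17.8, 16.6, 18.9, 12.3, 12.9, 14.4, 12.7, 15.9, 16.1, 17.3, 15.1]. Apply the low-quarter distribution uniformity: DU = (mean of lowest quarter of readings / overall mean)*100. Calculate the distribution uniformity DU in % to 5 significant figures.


sorted lowest 4 of 16: [10.5, 12.3, 12.7, 12.9] -> mean = 12.10000 mm
overall mean = 15.41875 mm
DU = (12.10000/15.41875)*100 = 78.476 %
Therefore the distribution uniformity DU = 78.476 %.


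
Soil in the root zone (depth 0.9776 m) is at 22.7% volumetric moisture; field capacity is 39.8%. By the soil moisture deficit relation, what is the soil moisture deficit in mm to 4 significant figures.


Approach: apply the soil moisture deficit relation, SMD = (FC - theta)/100 * depth * 1000.
SMD = (39.8 - 22.7)/100 * 0.9776 * 1000 = 167.2 mm
Therefore the soil moisture deficit = 167.2 mm.


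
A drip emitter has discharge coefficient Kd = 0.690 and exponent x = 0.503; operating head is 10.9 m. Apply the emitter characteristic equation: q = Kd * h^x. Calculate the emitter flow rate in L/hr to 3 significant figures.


q = 0.690 * 10.9^0.503 = 2.29 L/hr
Therefore the emitter flow rate = 2.29 L/hr.


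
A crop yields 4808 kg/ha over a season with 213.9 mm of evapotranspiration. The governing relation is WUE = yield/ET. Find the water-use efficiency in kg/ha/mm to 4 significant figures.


WUE = 4808 / 213.9 = 22.48 kg/ha/mm
Therefore the water-use efficiency = 22.48 kg/ha/mm.


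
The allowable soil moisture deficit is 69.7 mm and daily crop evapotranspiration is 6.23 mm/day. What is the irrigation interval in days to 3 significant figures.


Approach: apply the irrigation interval relation, interval = SMD / ETc.
interval = 69.7 / 6.23 = 11.2 days
Therefore the irrigation interval = 11.2 days.


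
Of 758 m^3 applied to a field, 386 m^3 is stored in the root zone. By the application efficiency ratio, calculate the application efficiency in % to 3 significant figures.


Approach: apply the application efficiency ratio, Ea = (stored/applied)*100.
Ea = (386/758)*100 = 50.9 %
Therefore the application efficiency = 50.9 %.


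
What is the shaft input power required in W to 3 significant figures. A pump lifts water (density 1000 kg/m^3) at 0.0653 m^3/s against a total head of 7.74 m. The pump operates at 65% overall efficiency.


Approach: apply hydraulic power then efficiency conversion, P = rho*g*Q*H; P_in = P/eta.
Step 1 — hydraulic power (P = rho*g*Q*H):
  P = 1000 * 9.81 * 0.0653 * 7.74 = 4958.2 W
Step 2 — input power: P_in = P/eta = 4958.2 / 0.65 = 7630 W
Therefore the shaft input power required = 7630 W.


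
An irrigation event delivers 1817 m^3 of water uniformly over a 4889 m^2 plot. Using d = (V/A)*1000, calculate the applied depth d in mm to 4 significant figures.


d = (1817 / 4889) * 1000 = 371.7 mm
Therefore the applied depth d = 371.7 mm.


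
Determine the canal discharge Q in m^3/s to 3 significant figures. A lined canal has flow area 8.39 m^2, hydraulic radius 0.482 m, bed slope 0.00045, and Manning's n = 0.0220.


Approach: apply Manning's equation, Q = (1/n)*A*R^(2/3)*S^(1/2).
Q = (1/0.0220) * 8.39 * 0.482^(2/3) * 0.00045^(1/2) = 4.97 m^3/s
Therefore the canal discharge Q = 4.97 m^3/s.


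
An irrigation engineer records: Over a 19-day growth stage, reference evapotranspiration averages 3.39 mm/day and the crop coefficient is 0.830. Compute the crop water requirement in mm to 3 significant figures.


Approach: apply the crop water requirement relation, CWR = ET0 * Kc * days.
CWR = 3.39 * 0.830 * 19 = 53.5 mm
Therefore the crop water requirement = 53.5 mm.


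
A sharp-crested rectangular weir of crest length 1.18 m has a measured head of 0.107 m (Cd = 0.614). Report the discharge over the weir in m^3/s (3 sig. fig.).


Approach: apply the rectangular weir equation, Q = (2/3)*Cd*L*sqrt(2g)*H^1.5.
Q = (2/3)*0.614*1.18*sqrt(2*9.81)*0.107^1.5 = 0.0749 m^3/s
Therefore the discharge over the weir = 0.0749 m^3/s.


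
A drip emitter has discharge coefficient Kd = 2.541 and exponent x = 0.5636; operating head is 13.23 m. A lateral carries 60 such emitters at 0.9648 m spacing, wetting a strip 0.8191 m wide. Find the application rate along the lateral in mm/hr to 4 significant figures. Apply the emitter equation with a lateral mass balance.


Approach: apply the emitter equation with a lateral mass balance, q = Kd*h^x; Q = n*q; rate = Q/(n*spacing*width).
Step 1 — single emitter flow (q = Kd*h^x):
  q = 2.541 * 13.23^0.5636 = 10.8922 L/hr
Step 2 — total lateral flow: Q = 60 * 10.8922 = 653.532 L/hr
Step 3 — wetted area: A = 60 * 0.9648 * 0.8191 = 47.4161 m^2
Step 4 — application rate: Q/A = 653.532/47.4161 = 13.78 mm/hr
Therefore the application rate along the lateral = 13.78 mm/hr.


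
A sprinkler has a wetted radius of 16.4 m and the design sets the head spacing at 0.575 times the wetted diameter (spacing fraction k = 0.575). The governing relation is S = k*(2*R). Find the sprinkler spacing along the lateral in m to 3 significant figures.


S = 0.575 * (2 * 16.4) = 18.9 m
Therefore the sprinkler spacing along the lateral = 18.9 m.


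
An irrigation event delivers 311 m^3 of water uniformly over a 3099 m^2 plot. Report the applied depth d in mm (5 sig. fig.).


Approach: apply depth from volume over area, d = (V/A)*1000.
d = (311 / 3099) * 1000 = 100.35 mm
Therefore the applied depth d = 100.35 mm.


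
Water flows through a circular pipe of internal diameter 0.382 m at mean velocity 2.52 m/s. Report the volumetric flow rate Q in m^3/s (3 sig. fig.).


Approach: apply the continuity equation for pipe flow, Q = A * v with A = pi*(D/2)^2.
A = pi*(0.382/2)^2 = 0.11461 m^2
Q = 0.11461 * 2.52 = 0.289 m^3/s
Therefore the volumetric flow rate Q = 0.289 m^3/s.


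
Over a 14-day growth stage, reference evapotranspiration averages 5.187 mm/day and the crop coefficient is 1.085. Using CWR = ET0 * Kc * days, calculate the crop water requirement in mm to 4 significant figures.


CWR = 5.187 * 1.085 * 14 = 78.79 mm
Therefore the crop water requirement = 78.79 mm.


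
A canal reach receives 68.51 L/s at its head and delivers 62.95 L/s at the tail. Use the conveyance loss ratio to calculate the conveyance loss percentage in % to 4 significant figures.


Approach: apply the conveyance loss ratio, loss% = ((Q_head - Q_tail)/Q_head)*100.
loss = ((68.51 - 62.95)/68.51)*100 = 8.116 %
Therefore the conveyance loss percentage = 8.116 %.


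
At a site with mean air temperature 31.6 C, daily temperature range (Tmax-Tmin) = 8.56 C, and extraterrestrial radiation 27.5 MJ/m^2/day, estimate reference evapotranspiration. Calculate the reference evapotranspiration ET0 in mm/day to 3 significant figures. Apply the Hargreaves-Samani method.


Approach: apply the Hargreaves-Samani method, ET0 = 0.0023*(Tmean+17.8)*sqrt(Tmax-Tmin)*0.408*Ra.
ET0 = 0.0023*(31.6+17.8)*sqrt(8.56)*0.408*27.5 = 3.73 mm/day
Therefore the reference evapotranspiration ET0 = 3.73 mm/day.


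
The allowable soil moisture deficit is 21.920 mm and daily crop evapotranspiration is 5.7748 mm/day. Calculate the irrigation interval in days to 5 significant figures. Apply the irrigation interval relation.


Approach: apply the irrigation interval relation, interval = SMD / ETc.
interval = 21.920 / 5.7748 = 3.7958 days
Therefore the irrigation interval = 3.7958 days.


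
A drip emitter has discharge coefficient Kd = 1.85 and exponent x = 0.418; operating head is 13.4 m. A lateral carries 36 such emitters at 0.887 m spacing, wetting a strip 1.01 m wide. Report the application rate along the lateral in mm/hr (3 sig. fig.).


Approach: apply the emitter equation with a lateral mass balance, q = Kd*h^x; Q = n*q; rate = Q/(n*spacing*width).
Step 1 — single emitter flow (q = Kd*h^x):
  q = 1.85 * 13.4^0.418 = 5.4740 L/hr
Step 2 — total lateral flow: Q = 36 * 5.4740 = 197.06 L/hr
Step 3 — wetted area: A = 36 * 0.887 * 1.01 = 32.251 m^2
Step 4 — application rate: Q/A = 197.06/32.251 = 6.11 mm/hr
Therefore the application rate along the lateral = 6.11 mm/hr.


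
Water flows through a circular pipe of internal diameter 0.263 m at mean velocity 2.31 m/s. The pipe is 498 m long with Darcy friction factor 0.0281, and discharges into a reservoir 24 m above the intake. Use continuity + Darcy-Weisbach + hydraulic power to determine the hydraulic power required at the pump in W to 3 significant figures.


Approach: apply continuity + Darcy-Weisbach + hydraulic power, Q = A*v; hf = f*(L/D)*(v^2/(2g)); H = static + hf; P = rho*g*Q*H.
Step 1 — flow rate (continuity, Q = A*v):
  A = pi*(0.263/2)^2 = 0.054325 m^2
  Q = 0.054325 * 2.31 = 0.12549 m^3/s
Step 2 — friction head loss (Darcy-Weisbach):
  hf = 0.0281 * (498/0.263) * (2.31^2 / (2*9.81))
  hf = 14.471 m
Step 3 — total head: H = 24 + 14.471 = 38.471 m
Step 4 — hydraulic power (P = rho*g*Q*H):
  P = 1000 * 9.81 * 0.12549 * 38.471 = 47400 W
Therefore the hydraulic power required at the pump = 47400 W.


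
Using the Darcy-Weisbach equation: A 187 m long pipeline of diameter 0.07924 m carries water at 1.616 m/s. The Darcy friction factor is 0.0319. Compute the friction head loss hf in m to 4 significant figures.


Approach: apply the Darcy-Weisbach equation, hf = f*(L/D)*(v^2/(2g)).
hf = 0.0319 * (187/0.07924) * (1.616^2 / (2*9.81))
hf = 10.02 m
Therefore the friction head loss hf = 10.02 m.


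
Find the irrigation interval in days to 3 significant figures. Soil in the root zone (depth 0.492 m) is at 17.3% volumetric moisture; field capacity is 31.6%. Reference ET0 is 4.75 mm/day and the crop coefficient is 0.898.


Approach: apply soil-water budget scheduling, SMD = (FC-theta)/100*depth*1000; ETc = ET0*Kc; interval = SMD/ETc.
Step 1 — soil moisture deficit:
  SMD = (31.6 - 17.3)/100 * 0.492 * 1000 = 70.356 mm
Step 2 — daily crop ET (ETc = ET0*Kc):
  ETc = 4.75 * 0.898 = 4.2655 mm/day
Step 3 — irrigation interval (SMD/ETc):
  interval = 70.356 / 4.2655 = 16.5 days
Therefore the irrigation interval = 16.5 days.


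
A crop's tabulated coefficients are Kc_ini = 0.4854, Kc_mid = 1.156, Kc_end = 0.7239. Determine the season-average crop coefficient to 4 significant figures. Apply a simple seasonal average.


Approach: apply a simple seasonal average, Kc_avg = (Kc_ini + Kc_mid + Kc_end)/3.
Kc_avg = (0.4854 + 1.156 + 0.7239)/3 = 0.7884
Therefore the season-average crop coefficient = 0.7884.


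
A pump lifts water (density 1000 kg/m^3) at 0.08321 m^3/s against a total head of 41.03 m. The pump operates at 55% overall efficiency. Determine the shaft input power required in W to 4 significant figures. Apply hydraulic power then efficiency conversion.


Approach: apply hydraulic power then efficiency conversion, P = rho*g*Q*H; P_in = P/eta.
Step 1 — hydraulic power (P = rho*g*Q*H):
  P = 1000 * 9.81 * 0.08321 * 41.03 = 33492.4 W
Step 2 — input power: P_in = P/eta = 33492.4 / 0.55 = 60900 W
Therefore the shaft input power required = 60900 W.


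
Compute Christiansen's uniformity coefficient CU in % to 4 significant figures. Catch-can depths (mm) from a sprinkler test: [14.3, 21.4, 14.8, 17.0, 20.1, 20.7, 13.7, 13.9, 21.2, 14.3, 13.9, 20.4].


Approach: apply Christiansen's uniformity coefficient, CU = (1 - mean_abs_deviation/mean)*100.
mean = 17.1417 mm
mean |d_i - mean| = 3.01528 mm
CU = (1 - 3.01528/17.1417)*100 = 82.41 %
Therefore Christiansen's uniformity coefficient CU = 82.41 %.


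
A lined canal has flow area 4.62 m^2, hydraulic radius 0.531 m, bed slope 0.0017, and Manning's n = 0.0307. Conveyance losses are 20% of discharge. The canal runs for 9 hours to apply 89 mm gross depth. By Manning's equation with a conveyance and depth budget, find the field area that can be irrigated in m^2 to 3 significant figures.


Approach: apply Manning's equation with a conveyance and depth budget, Q = (1/n)*A*R^(2/3)*S^(1/2); Q_field = Q*(1-loss); Area = Q_field*t/(d/1000).
Step 1 — canal discharge (Manning's equation):
  Q = (1/0.0307) * 4.62 * 0.531^(2/3) * 0.0017^(1/2) = 4.0687 m^3/s
Step 2 — delivered flow: Q_field = 4.0687*(1 - 20/100) = 3.2550 m^3/s
Step 3 — volume delivered: V = 3.2550 * 9*3600 = 105460 m^3
Step 4 — area served: A = V / (depth/1000) = 105460 / 0.089 = 1180000 m^2
Therefore the field area that can be irrigated = 1180000 m^2.
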